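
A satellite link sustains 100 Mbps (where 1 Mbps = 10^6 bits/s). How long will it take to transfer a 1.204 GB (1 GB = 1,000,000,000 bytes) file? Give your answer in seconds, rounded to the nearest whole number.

1.204 GB = 1,204,000,000 bytes = 9,632,000,000 bits
100 Mbps = 100,000,000 bits/s
time = 9,632,000,000 / 100,000,000 = 96 s

96 seconds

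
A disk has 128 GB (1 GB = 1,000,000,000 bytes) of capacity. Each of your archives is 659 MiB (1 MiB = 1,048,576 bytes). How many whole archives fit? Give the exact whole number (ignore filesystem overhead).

185

Capacity: 128 GB = 128,000,000,000 bytes
Per item: 659 MiB = 691,011,584 bytes
⌊128,000,000,000 / 691,011,584⌋ = 185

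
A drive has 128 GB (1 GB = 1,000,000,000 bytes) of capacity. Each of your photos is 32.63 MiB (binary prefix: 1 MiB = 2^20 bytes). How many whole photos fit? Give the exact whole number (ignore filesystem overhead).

Capacity: 128 GB = 128,000,000,000 bytes
Per item: 32.63 MiB = 34,215,034.88 bytes
⌊128,000,000,000 / 34,215,034.88⌋ = 3,741

3,741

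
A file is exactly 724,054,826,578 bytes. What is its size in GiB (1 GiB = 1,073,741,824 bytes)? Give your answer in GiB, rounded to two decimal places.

674.33 GiB

724,054,826,578 bytes given.
1 GiB = 1,073,741,824 bytes
724,054,826,578 / 1,073,741,824 = 674.33 GiB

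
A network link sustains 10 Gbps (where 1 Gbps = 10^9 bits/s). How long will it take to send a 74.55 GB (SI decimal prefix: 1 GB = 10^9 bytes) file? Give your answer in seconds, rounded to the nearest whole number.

74.55 GB = 74,550,000,000 bytes = 596,400,000,000 bits
10 Gbps = 10,000,000,000 bits/s
time = 596,400,000,000 / 10,000,000,000 = 60 s

60 seconds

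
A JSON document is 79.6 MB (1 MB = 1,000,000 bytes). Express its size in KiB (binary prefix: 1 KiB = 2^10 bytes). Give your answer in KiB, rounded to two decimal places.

77,734.38 KiB

79.6 MB = 79.6 × 10^6 bytes = 79,600,000 bytes
1 KiB = 1,024 bytes
79,600,000 / 1,024 = 77,734.38 KiB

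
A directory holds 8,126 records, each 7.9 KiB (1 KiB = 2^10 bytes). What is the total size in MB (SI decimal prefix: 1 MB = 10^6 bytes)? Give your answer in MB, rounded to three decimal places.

Total = 8,126 × 7.9 KiB = 64195.4 KiB
= 64195.4 × 1,024 bytes = 65,736,089.6 bytes
1 MB = 1,000,000 bytes
65,736,089.6 / 1,000,000 = 65.736 MB

65.736 MB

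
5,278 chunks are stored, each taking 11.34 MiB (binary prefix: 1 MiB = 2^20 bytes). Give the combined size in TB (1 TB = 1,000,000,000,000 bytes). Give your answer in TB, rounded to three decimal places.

Total = 5,278 × 11.34 MiB = 59852.52 MiB
= 59852.52 × 1,048,576 bytes = 62,759,916,011.52 bytes
1 TB = 1,000,000,000,000 bytes
62,759,916,011.52 / 1,000,000,000,000 = 0.063 TB

0.063 TB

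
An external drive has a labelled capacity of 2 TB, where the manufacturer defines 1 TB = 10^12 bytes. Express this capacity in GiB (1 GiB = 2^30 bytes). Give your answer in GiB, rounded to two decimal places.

1,862.65 GiB

2 TB × 1,000,000,000,000 bytes/TB = 2,000,000,000,000 bytes
1 GiB = 2^30 bytes = 1,073,741,824 bytes
2,000,000,000,000 / 1,073,741,824 = 1,862.65 GiB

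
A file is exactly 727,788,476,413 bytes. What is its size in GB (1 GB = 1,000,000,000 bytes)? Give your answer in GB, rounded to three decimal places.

727.788 GB

727,788,476,413 bytes given.
1 GB = 1,000,000,000 bytes
727,788,476,413 / 1,000,000,000 = 727.788 GB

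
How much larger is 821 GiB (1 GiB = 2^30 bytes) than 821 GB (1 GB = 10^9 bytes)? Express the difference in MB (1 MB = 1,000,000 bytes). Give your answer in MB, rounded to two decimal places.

821 GiB = 821 × 1,073,741,824 = 881,542,037,504 bytes
821 GB = 821 × 1,000,000,000 = 821,000,000,000 bytes
difference = 60,542,037,504 bytes
60,542,037,504 / 1,000,000 = 60,542.04 MB

60,542.04 MB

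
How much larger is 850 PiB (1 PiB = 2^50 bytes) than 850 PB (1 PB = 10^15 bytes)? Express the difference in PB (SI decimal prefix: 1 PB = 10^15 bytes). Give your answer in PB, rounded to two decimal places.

107.01 PB

850 PiB = 850 × 1,125,899,906,842,624 = 957,014,920,816,230,400 bytes
850 PB = 850 × 1,000,000,000,000,000 = 850,000,000,000,000,000 bytes
difference = 107,014,920,816,230,400 bytes
107,014,920,816,230,400 / 1,000,000,000,000,000 = 107.01 PB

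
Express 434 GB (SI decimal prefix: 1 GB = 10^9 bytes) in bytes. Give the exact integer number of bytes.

434,000,000,000 bytes

434 × 1,000,000,000 = 434,000,000,000 bytes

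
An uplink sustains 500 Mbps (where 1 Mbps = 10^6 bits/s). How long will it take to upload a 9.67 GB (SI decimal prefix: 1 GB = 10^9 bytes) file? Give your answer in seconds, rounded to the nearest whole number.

9.67 GB = 9,670,000,000 bytes = 77,360,000,000 bits
500 Mbps = 500,000,000 bits/s
time = 77,360,000,000 / 500,000,000 = 155 s

155 seconds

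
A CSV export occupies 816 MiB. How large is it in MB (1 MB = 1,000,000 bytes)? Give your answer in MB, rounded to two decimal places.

855.64 MB

816 MiB × 1,048,576 bytes/MiB = 855,638,016 bytes
1 MB = 1,000,000 bytes
855,638,016 / 1,000,000 = 855.64 MB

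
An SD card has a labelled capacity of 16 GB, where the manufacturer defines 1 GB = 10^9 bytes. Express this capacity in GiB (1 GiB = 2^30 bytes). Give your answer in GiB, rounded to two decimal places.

16 GB × 1,000,000,000 bytes/GB = 16,000,000,000 bytes
1 GiB = 2^30 bytes = 1,073,741,824 bytes
16,000,000,000 / 1,073,741,824 = 14.90 GiB

14.90 GiB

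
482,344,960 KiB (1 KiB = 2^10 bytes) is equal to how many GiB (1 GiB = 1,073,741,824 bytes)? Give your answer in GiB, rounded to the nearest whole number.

460 GiB

482,344,960 KiB × 1,024 bytes/KiB = 493,921,239,040 bytes
1 GiB = 2^30 bytes = 1,073,741,824 bytes
493,921,239,040 / 1,073,741,824 = 460 GiB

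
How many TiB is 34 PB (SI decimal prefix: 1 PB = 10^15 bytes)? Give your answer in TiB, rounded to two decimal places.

34 PB = 34 × 10^15 bytes = 34,000,000,000,000,000 bytes
1 TiB = 2^40 bytes = 1,099,511,627,776 bytes
34,000,000,000,000,000 / 1,099,511,627,776 = 30,922.82 TiB

30,922.82 TiB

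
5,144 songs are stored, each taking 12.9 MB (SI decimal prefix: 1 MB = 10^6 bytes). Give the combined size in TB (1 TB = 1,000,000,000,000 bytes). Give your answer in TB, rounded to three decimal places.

Total = 5,144 × 12.9 MB = 66357.6 MB
= 66357.6 × 1,000,000 bytes = 66,357,600,000 bytes
1 TB = 1,000,000,000,000 bytes
66,357,600,000 / 1,000,000,000,000 = 0.066 TB

0.066 TB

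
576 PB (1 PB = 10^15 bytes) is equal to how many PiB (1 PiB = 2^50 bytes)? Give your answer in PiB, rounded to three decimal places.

511.591 PiB

576 PB × 1,000,000,000,000,000 bytes/PB = 576,000,000,000,000,000 bytes
1 PiB = 2^50 bytes = 1,125,899,906,842,624 bytes
576,000,000,000,000,000 / 1,125,899,906,842,624 = 511.591 PiB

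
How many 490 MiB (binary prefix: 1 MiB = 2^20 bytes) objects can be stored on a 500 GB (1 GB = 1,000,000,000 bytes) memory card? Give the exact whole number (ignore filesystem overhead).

Capacity: 500 GB = 500,000,000,000 bytes
Per item: 490 MiB = 513,802,240 bytes
⌊500,000,000,000 / 513,802,240⌋ = 973

973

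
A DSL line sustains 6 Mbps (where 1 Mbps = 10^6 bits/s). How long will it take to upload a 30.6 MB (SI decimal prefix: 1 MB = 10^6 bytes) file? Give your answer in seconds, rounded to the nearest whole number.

41 seconds

30.6 MB = 30,600,000 bytes = 244,800,000 bits
6 Mbps = 6,000,000 bits/s
time = 244,800,000 / 6,000,000 = 41 s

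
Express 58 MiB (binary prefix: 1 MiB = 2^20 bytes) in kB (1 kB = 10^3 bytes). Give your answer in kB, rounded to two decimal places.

60,817.41 kB

58 MiB = 58 × 2^20 bytes = 60,817,408 bytes
1 kB = 10^3 bytes = 1,000 bytes
60,817,408 / 1,000 = 60,817.41 kB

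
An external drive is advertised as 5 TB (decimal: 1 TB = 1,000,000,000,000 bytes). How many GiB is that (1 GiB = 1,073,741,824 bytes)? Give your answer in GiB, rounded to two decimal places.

4,656.61 GiB

5 TB × 1,000,000,000,000 bytes/TB = 5,000,000,000,000 bytes
1 GiB = 1,073,741,824 bytes
5,000,000,000,000 / 1,073,741,824 = 4,656.61 GiB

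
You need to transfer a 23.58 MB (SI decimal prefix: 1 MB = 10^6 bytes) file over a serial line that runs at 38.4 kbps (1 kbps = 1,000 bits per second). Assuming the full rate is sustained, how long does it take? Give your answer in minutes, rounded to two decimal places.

23.58 MB = 23,580,000 bytes = 188,640,000 bits
38.4 kbps = 38,400 bits/s
time = 188,640,000 / 38,400 = 4,912.500 s
4,912.500 s / 60 = 81.88 minutes

81.88 minutes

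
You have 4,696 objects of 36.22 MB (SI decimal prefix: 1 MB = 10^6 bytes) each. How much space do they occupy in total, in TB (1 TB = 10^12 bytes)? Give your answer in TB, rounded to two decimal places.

Total = 4,696 × 36.22 MB = 170089.12 MB
= 170089.12 × 1,000,000 bytes = 170,089,120,000 bytes
1 TB = 1,000,000,000,000 bytes
170,089,120,000 / 1,000,000,000,000 = 0.17 TB

0.17 TB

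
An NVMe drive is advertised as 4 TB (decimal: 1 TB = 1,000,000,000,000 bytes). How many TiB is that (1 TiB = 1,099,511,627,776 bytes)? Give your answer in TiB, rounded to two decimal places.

4 TB = 4 × 10^12 bytes = 4,000,000,000,000 bytes
1 TiB = 2^40 bytes = 1,099,511,627,776 bytes
4,000,000,000,000 / 1,099,511,627,776 = 3.64 TiB

3.64 TiB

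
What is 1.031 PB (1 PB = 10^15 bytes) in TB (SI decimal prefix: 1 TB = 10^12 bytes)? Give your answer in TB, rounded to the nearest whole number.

1,031 TB

1.031 PB = 1.031 × 10^15 bytes = 1,031,000,000,000,000 bytes
1 TB = 10^12 bytes = 1,000,000,000,000 bytes
1,031,000,000,000,000 / 1,000,000,000,000 = 1,031 TB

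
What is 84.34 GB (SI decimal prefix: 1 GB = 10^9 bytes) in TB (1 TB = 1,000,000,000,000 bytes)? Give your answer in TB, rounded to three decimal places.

0.084 TB

84.34 GB = 84.34 × 10^9 bytes = 84,340,000,000 bytes
1 TB = 1,000,000,000,000 bytes
84,340,000,000 / 1,000,000,000,000 = 0.084 TB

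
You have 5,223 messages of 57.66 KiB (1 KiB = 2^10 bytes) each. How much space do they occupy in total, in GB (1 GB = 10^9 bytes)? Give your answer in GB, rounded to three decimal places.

Total = 5,223 × 57.66 KiB = 301158.18 KiB
= 301158.18 × 1,024 bytes = 308,385,976.32 bytes
1 GB = 1,000,000,000 bytes
308,385,976.32 / 1,000,000,000 = 0.308 GB

0.308 GB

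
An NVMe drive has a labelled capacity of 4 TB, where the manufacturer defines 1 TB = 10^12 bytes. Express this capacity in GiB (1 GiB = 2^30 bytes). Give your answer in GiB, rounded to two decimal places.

4 TB = 4 × 10^12 bytes = 4,000,000,000,000 bytes
1 GiB = 1,073,741,824 bytes
4,000,000,000,000 / 1,073,741,824 = 3,725.29 GiB

3,725.29 GiB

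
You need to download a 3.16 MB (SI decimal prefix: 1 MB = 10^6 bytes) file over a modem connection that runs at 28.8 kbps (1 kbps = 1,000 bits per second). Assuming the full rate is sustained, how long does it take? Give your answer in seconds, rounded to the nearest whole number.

3.16 MB = 3,160,000 bytes = 25,280,000 bits
28.8 kbps = 28,800 bits/s
time = 25,280,000 / 28,800 = 878 s

878 seconds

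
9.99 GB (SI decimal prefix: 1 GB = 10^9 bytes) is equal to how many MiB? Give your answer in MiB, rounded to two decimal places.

9,527.21 MiB

9.99 GB × 1,000,000,000 bytes/GB = 9,990,000,000 bytes
1 MiB = 2^20 bytes = 1,048,576 bytes
9,990,000,000 / 1,048,576 = 9,527.21 MiB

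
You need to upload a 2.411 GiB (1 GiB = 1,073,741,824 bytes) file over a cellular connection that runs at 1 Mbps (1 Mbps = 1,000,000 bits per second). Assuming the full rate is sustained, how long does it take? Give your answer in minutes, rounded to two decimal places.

2.411 GiB = 2,588,791,537.664 bytes = 20,710,332,301.312 bits
1 Mbps = 1,000,000 bits/s
time = 20,710,332,301.312 / 1,000,000 = 20,710.332 s
20,710.332 s / 60 = 345.17 minutes

345.17 minutes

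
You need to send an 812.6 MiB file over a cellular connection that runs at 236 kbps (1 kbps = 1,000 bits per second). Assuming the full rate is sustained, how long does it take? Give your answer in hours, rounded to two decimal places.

8.02 hours

812.6 MiB = 852,072,857.6 bytes = 6,816,582,860.8 bits
236 kbps = 236,000 bits/s
time = 6,816,582,860.8 / 236,000 = 28,883.8257 s
28,883.8257 s / 3600 = 8.02 hours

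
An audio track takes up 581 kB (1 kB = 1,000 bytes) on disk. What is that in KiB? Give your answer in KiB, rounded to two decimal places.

581 kB × 1,000 bytes/kB = 581,000 bytes
1 KiB = 1,024 bytes
581,000 / 1,024 = 567.38 KiB

567.38 KiB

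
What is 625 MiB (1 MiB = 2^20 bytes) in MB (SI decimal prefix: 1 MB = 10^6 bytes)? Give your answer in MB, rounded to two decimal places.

655.36 MB

625 MiB = 625 × 2^20 bytes = 655,360,000 bytes
1 MB = 10^6 bytes = 1,000,000 bytes
655,360,000 / 1,000,000 = 655.36 MB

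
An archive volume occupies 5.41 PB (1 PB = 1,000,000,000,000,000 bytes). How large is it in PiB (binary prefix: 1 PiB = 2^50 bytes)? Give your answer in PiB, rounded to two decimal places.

4.81 PiB

5.41 PB = 5.41 × 10^15 bytes = 5,410,000,000,000,000 bytes
1 PiB = 2^50 bytes = 1,125,899,906,842,624 bytes
5,410,000,000,000,000 / 1,125,899,906,842,624 = 4.81 PiB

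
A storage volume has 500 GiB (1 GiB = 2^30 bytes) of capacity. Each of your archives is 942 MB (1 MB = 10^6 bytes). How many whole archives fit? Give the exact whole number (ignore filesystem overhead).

Capacity: 500 GiB = 536,870,912,000 bytes
Per item: 942 MB = 942,000,000 bytes
⌊536,870,912,000 / 942,000,000⌋ = 569

569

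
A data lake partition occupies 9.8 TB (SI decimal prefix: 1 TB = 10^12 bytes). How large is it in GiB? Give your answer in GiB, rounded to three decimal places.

9.8 TB × 1,000,000,000,000 bytes/TB = 9,800,000,000,000 bytes
1 GiB = 1,073,741,824 bytes
9,800,000,000,000 / 1,073,741,824 = 9,126.961 GiB

9,126.961 GiB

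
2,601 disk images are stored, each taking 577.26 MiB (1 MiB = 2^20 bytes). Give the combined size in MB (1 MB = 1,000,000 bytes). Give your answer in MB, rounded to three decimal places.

1,574,387.854 MB

Total = 2,601 × 577.26 MiB = 1501453.26 MiB
= 1501453.26 × 1,048,576 bytes = 1,574,387,853,557.76 bytes
1 MB = 1,000,000 bytes
1,574,387,853,557.76 / 1,000,000 = 1,574,387.854 MB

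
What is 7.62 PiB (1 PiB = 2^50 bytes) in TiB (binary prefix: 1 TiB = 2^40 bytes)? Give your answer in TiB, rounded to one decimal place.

7,802.9 TiB

7.62 PiB × 1,125,899,906,842,624 bytes/PiB = 8,579,357,290,140,794.88 bytes
1 TiB = 1,099,511,627,776 bytes
8,579,357,290,140,794.88 / 1,099,511,627,776 = 7,802.9 TiB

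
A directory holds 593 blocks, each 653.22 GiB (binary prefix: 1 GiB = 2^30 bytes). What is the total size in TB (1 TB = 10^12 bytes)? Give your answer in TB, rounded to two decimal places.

415.92 TB

Total = 593 × 653.22 GiB = 387359.46 GiB
= 387359.46 × 1,073,741,824 bytes = 415,924,053,124,055.04 bytes
1 TB = 1,000,000,000,000 bytes
415,924,053,124,055.04 / 1,000,000,000,000 = 415.92 TB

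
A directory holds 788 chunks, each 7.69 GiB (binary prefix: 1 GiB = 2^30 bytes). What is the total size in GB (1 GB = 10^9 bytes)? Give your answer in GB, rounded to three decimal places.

6,506.575 GB

Total = 788 × 7.69 GiB = 6059.72 GiB
= 6059.72 × 1,073,741,824 bytes = 6,506,574,805,729.28 bytes
1 GB = 1,000,000,000 bytes
6,506,574,805,729.28 / 1,000,000,000 = 6,506.575 GB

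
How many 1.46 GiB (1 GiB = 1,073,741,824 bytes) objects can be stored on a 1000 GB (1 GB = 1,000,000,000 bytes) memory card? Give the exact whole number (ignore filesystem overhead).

637

Capacity: 1000 GB = 1,000,000,000,000 bytes
Per item: 1.46 GiB = 1,567,663,063.04 bytes
⌊1,000,000,000,000 / 1,567,663,063.04⌋ = 637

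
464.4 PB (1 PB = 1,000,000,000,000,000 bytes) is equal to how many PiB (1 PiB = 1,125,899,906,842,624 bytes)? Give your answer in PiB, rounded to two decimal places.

464.4 PB = 464.4 × 10^15 bytes = 464,400,000,000,000,000 bytes
1 PiB = 2^50 bytes = 1,125,899,906,842,624 bytes
464,400,000,000,000,000 / 1,125,899,906,842,624 = 412.47 PiB

412.47 PiB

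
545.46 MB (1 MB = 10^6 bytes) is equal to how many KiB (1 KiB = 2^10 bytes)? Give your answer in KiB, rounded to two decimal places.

545.46 MB = 545.46 × 10^6 bytes = 545,460,000 bytes
1 KiB = 1,024 bytes
545,460,000 / 1,024 = 532,675.78 KiB

532,675.78 KiB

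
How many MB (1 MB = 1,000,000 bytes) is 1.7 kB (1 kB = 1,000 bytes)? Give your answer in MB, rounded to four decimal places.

1.7 kB = 1.7 × 10^3 bytes = 1,700 bytes
1 MB = 1,000,000 bytes
1,700 / 1,000,000 = 0.0017 MB

0.0017 MB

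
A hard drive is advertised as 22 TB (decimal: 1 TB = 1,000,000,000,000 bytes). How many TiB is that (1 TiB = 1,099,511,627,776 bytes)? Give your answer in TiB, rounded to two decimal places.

22 TB × 1,000,000,000,000 bytes/TB = 22,000,000,000,000 bytes
1 TiB = 2^40 bytes = 1,099,511,627,776 bytes
22,000,000,000,000 / 1,099,511,627,776 = 20.01 TiB

20.01 TiB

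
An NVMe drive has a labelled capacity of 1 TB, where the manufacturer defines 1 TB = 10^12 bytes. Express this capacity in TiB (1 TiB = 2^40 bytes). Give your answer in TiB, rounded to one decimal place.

1 TB × 1,000,000,000,000 bytes/TB = 1,000,000,000,000 bytes
1 TiB = 2^40 bytes = 1,099,511,627,776 bytes
1,000,000,000,000 / 1,099,511,627,776 = 0.9 TiB

0.9 TiB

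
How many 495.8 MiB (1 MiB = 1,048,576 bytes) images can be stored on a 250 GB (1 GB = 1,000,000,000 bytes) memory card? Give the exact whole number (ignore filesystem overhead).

Capacity: 250 GB = 250,000,000,000 bytes
Per item: 495.8 MiB = 519,883,980.8 bytes
⌊250,000,000,000 / 519,883,980.8⌋ = 480

480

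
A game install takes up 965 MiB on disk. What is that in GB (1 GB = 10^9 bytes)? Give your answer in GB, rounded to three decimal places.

1.012 GB

965 MiB = 965 × 2^20 bytes = 1,011,875,840 bytes
1 GB = 1,000,000,000 bytes
1,011,875,840 / 1,000,000,000 = 1.012 GB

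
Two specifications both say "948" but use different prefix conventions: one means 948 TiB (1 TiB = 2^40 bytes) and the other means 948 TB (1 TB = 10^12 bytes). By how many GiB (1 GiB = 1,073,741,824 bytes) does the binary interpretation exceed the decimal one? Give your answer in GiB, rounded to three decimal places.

948 TiB = 948 × 1,099,511,627,776 = 1,042,337,023,131,648 bytes
948 TB = 948 × 1,000,000,000,000 = 948,000,000,000,000 bytes
difference = 94,337,023,131,648 bytes
94,337,023,131,648 / 1,073,741,824 = 87,858.199 GiB

87,858.199 GiB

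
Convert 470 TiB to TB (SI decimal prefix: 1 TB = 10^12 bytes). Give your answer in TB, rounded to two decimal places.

470 TiB = 470 × 2^40 bytes = 516,770,465,054,720 bytes
1 TB = 10^12 bytes = 1,000,000,000,000 bytes
516,770,465,054,720 / 1,000,000,000,000 = 516.77 TB

516.77 TB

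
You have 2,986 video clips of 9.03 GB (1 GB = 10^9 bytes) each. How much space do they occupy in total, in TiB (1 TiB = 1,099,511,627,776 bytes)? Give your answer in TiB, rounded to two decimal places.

Total = 2,986 × 9.03 GB = 26963.58 GB
= 26963.58 × 1,000,000,000 bytes = 26,963,580,000,000 bytes
1 TiB = 1,099,511,627,776 bytes
26,963,580,000,000 / 1,099,511,627,776 = 24.52 TiB

24.52 TiB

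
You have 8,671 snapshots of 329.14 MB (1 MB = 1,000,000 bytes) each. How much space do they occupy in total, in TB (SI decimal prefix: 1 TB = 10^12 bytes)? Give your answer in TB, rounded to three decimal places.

Total = 8,671 × 329.14 MB = 2853972.94 MB
= 2853972.94 × 1,000,000 bytes = 2,853,972,940,000 bytes
1 TB = 1,000,000,000,000 bytes
2,853,972,940,000 / 1,000,000,000,000 = 2.854 TB

2.854 TB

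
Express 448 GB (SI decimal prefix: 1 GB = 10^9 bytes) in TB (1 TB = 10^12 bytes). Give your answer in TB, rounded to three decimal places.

0.448 TB

448 GB × 1,000,000,000 bytes/GB = 448,000,000,000 bytes
1 TB = 10^12 bytes = 1,000,000,000,000 bytes
448,000,000,000 / 1,000,000,000,000 = 0.448 TB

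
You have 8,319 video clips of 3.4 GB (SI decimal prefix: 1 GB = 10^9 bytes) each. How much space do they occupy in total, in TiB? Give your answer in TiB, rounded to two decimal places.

25.72 TiB

Total = 8,319 × 3.4 GB = 28284.6 GB
= 28284.6 × 1,000,000,000 bytes = 28,284,600,000,000 bytes
1 TiB = 1,099,511,627,776 bytes
28,284,600,000,000 / 1,099,511,627,776 = 25.72 TiB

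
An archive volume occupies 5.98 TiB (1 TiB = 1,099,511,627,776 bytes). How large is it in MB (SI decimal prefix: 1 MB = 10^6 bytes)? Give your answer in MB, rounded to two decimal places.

6,575,079.53 MB

5.98 TiB = 5.98 × 2^40 bytes = 6,575,079,534,100.48 bytes
1 MB = 10^6 bytes = 1,000,000 bytes
6,575,079,534,100.48 / 1,000,000 = 6,575,079.53 MB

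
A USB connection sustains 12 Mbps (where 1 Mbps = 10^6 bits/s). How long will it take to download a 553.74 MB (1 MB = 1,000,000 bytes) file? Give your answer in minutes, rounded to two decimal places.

6.15 minutes

553.74 MB = 553,740,000 bytes = 4,429,920,000 bits
12 Mbps = 12,000,000 bits/s
time = 4,429,920,000 / 12,000,000 = 369.160 s
369.160 s / 60 = 6.15 minutes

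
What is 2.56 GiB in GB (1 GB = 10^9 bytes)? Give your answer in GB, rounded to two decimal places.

2.75 GB

2.56 GiB = 2.56 × 2^30 bytes = 2,748,779,069.44 bytes
1 GB = 10^9 bytes = 1,000,000,000 bytes
2,748,779,069.44 / 1,000,000,000 = 2.75 GB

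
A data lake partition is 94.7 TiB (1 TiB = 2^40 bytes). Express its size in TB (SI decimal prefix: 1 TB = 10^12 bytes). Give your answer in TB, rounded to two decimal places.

104.12 TB

94.7 TiB × 1,099,511,627,776 bytes/TiB = 104,123,751,150,387.2 bytes
1 TB = 1,000,000,000,000 bytes
104,123,751,150,387.2 / 1,000,000,000,000 = 104.12 TB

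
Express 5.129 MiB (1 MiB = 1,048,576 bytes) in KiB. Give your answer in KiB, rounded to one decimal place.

5,252.1 KiB

5.129 MiB = 5.129 × 2^20 bytes = 5,378,146.304 bytes
1 KiB = 1,024 bytes
5,378,146.304 / 1,024 = 5,252.1 KiB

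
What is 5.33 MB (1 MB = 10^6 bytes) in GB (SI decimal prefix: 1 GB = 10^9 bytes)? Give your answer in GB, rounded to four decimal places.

5.33 MB = 5.33 × 10^6 bytes = 5,330,000 bytes
1 GB = 1,000,000,000 bytes
5,330,000 / 1,000,000,000 = 0.0053 GB

0.0053 GB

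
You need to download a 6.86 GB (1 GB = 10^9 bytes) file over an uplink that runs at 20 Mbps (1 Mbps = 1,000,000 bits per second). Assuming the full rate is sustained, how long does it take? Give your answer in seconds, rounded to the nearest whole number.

2,744 seconds

6.86 GB = 6,860,000,000 bytes = 54,880,000,000 bits
20 Mbps = 20,000,000 bits/s
time = 54,880,000,000 / 20,000,000 = 2,744 s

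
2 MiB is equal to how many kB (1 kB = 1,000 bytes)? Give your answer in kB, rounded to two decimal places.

2,097.15 kB

2 MiB = 2 × 2^20 bytes = 2,097,152 bytes
1 kB = 1,000 bytes
2,097,152 / 1,000 = 2,097.15 kB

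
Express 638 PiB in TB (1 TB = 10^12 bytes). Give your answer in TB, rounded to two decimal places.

638 PiB = 638 × 2^50 bytes = 718,324,140,565,594,112 bytes
1 TB = 1,000,000,000,000 bytes
718,324,140,565,594,112 / 1,000,000,000,000 = 718,324.14 TB

718,324.14 TB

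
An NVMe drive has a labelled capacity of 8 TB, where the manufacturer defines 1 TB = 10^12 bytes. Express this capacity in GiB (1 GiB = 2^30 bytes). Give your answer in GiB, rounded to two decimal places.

8 TB = 8 × 10^12 bytes = 8,000,000,000,000 bytes
1 GiB = 1,073,741,824 bytes
8,000,000,000,000 / 1,073,741,824 = 7,450.58 GiB

7,450.58 GiB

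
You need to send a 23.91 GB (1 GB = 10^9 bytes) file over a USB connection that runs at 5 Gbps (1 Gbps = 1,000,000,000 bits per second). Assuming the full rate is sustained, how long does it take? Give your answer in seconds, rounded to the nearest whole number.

23.91 GB = 23,910,000,000 bytes = 191,280,000,000 bits
5 Gbps = 5,000,000,000 bits/s
time = 191,280,000,000 / 5,000,000,000 = 38 s

38 seconds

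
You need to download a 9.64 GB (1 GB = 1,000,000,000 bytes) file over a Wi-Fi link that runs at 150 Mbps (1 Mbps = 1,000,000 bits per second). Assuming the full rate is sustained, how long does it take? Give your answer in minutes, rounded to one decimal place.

8.6 minutes

9.64 GB = 9,640,000,000 bytes = 77,120,000,000 bits
150 Mbps = 150,000,000 bits/s
time = 77,120,000,000 / 150,000,000 = 514.13 s
514.13 s / 60 = 8.6 minutes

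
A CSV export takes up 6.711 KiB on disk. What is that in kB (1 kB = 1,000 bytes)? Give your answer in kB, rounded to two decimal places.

6.87 kB

6.711 KiB = 6.711 × 2^10 bytes = 6,872.064 bytes
1 kB = 10^3 bytes = 1,000 bytes
6,872.064 / 1,000 = 6.87 kB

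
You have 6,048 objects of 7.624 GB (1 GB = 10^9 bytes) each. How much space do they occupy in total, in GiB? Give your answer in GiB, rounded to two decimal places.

42,943.24 GiB

Total = 6,048 × 7.624 GB = 46109.952 GB
= 46109.952 × 1,000,000,000 bytes = 46,109,952,000,000 bytes
1 GiB = 1,073,741,824 bytes
46,109,952,000,000 / 1,073,741,824 = 42,943.24 GiB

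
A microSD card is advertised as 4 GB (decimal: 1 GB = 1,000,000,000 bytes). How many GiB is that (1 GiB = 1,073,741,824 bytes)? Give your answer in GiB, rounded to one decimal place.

4 GB = 4 × 10^9 bytes = 4,000,000,000 bytes
1 GiB = 1,073,741,824 bytes
4,000,000,000 / 1,073,741,824 = 3.7 GiB

3.7 GiB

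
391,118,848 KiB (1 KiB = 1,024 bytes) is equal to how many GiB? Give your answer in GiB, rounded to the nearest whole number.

373 GiB

391,118,848 KiB = 391,118,848 × 2^10 bytes = 400,505,700,352 bytes
1 GiB = 2^30 bytes = 1,073,741,824 bytes
400,505,700,352 / 1,073,741,824 = 373 GiB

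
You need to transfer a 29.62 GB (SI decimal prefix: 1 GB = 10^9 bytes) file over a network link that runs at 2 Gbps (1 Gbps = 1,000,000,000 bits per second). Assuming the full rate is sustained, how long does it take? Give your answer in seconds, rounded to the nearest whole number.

29.62 GB = 29,620,000,000 bytes = 236,960,000,000 bits
2 Gbps = 2,000,000,000 bits/s
time = 236,960,000,000 / 2,000,000,000 = 118 s

118 seconds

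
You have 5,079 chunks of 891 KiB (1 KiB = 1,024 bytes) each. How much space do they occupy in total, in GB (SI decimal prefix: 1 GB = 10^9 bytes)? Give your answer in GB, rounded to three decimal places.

4.634 GB

Total = 5,079 × 891 KiB = 4,525,389 KiB
= 4,525,389 × 1,024 bytes = 4,633,998,336 bytes
1 GB = 1,000,000,000 bytes
4,633,998,336 / 1,000,000,000 = 4.634 GB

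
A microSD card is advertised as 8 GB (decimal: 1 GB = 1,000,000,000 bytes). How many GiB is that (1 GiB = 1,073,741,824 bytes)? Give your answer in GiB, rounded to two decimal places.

8 GB × 1,000,000,000 bytes/GB = 8,000,000,000 bytes
1 GiB = 2^30 bytes = 1,073,741,824 bytes
8,000,000,000 / 1,073,741,824 = 7.45 GiB

7.45 GiB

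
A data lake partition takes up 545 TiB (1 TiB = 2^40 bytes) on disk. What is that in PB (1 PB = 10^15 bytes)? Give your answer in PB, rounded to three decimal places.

545 TiB × 1,099,511,627,776 bytes/TiB = 599,233,837,137,920 bytes
1 PB = 1,000,000,000,000,000 bytes
599,233,837,137,920 / 1,000,000,000,000,000 = 0.599 PB

0.599 PB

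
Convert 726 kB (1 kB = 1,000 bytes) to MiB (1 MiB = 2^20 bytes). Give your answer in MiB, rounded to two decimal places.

0.69 MiB

726 kB = 726 × 10^3 bytes = 726,000 bytes
1 MiB = 2^20 bytes = 1,048,576 bytes
726,000 / 1,048,576 = 0.69 MiB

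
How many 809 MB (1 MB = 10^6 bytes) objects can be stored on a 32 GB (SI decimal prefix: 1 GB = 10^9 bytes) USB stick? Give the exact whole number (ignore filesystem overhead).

39

Capacity: 32 GB = 32,000,000,000 bytes
Per item: 809 MB = 809,000,000 bytes
⌊32,000,000,000 / 809,000,000⌋ = 39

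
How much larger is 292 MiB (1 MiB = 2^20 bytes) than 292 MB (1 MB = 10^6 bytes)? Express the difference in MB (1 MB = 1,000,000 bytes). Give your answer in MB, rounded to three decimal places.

14.184 MB

292 MiB = 292 × 1,048,576 = 306,184,192 bytes
292 MB = 292 × 1,000,000 = 292,000,000 bytes
difference = 14,184,192 bytes
14,184,192 / 1,000,000 = 14.184 MB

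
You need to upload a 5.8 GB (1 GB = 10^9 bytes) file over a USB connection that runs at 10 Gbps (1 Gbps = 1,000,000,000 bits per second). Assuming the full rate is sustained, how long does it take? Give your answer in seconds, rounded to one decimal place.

4.6 seconds

5.8 GB = 5,800,000,000 bytes = 46,400,000,000 bits
10 Gbps = 10,000,000,000 bits/s
time = 46,400,000,000 / 10,000,000,000 = 4.6 s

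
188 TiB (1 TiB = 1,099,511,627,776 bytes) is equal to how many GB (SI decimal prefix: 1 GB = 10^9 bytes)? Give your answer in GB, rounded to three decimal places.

206,708.186 GB

188 TiB = 188 × 2^40 bytes = 206,708,186,021,888 bytes
1 GB = 1,000,000,000 bytes
206,708,186,021,888 / 1,000,000,000 = 206,708.186 GB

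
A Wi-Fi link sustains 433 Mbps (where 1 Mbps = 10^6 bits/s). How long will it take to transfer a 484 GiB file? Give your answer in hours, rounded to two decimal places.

484 GiB = 519,691,042,816 bytes = 4,157,528,342,528 bits
433 Mbps = 433,000,000 bits/s
time = 4,157,528,342,528 / 433,000,000 = 9,601.6821 s
9,601.6821 s / 3600 = 2.67 hours

2.67 hours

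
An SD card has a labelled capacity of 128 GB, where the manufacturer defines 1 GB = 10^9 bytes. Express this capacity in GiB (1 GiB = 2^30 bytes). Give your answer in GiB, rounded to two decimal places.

119.21 GiB

128 GB × 1,000,000,000 bytes/GB = 128,000,000,000 bytes
1 GiB = 2^30 bytes = 1,073,741,824 bytes
128,000,000,000 / 1,073,741,824 = 119.21 GiB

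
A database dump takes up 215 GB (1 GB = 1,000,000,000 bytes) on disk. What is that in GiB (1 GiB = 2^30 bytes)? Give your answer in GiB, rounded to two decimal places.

215 GB × 1,000,000,000 bytes/GB = 215,000,000,000 bytes
1 GiB = 2^30 bytes = 1,073,741,824 bytes
215,000,000,000 / 1,073,741,824 = 200.23 GiB

200.23 GiB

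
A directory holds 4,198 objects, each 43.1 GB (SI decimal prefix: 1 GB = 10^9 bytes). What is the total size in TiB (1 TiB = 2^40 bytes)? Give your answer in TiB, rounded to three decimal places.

Total = 4,198 × 43.1 GB = 180933.8 GB
= 180933.8 × 1,000,000,000 bytes = 180,933,800,000,000 bytes
1 TiB = 1,099,511,627,776 bytes
180,933,800,000,000 / 1,099,511,627,776 = 164.558 TiB

164.558 TiB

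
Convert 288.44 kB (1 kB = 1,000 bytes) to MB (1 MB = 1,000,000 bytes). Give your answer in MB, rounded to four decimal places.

0.2884 MB

288.44 kB × 1,000 bytes/kB = 288,440 bytes
1 MB = 10^6 bytes = 1,000,000 bytes
288,440 / 1,000,000 = 0.2884 MB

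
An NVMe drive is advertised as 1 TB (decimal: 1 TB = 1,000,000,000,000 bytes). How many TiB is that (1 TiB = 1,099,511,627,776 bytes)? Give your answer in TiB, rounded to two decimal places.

1 TB = 1 × 10^12 bytes = 1,000,000,000,000 bytes
1 TiB = 1,099,511,627,776 bytes
1,000,000,000,000 / 1,099,511,627,776 = 0.91 TiB

0.91 TiB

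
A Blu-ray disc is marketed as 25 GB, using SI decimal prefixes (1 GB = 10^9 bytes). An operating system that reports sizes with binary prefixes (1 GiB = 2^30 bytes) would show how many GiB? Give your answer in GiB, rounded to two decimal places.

25 GB = 25 × 10^9 bytes = 25,000,000,000 bytes
1 GiB = 1,073,741,824 bytes
25,000,000,000 / 1,073,741,824 = 23.28 GiB

23.28 GiB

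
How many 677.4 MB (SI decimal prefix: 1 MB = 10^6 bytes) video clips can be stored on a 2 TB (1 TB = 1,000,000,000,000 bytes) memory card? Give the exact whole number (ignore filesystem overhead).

2,952

Capacity: 2 TB = 2,000,000,000,000 bytes
Per item: 677.4 MB = 677,400,000 bytes
⌊2,000,000,000,000 / 677,400,000⌋ = 2,952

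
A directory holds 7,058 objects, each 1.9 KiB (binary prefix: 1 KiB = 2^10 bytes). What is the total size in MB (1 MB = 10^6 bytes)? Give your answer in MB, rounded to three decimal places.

13.732 MB

Total = 7,058 × 1.9 KiB = 13410.2 KiB
= 13410.2 × 1,024 bytes = 13,732,044.8 bytes
1 MB = 1,000,000 bytes
13,732,044.8 / 1,000,000 = 13.732 MB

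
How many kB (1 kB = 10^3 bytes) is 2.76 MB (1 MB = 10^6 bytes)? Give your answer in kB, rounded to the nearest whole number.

2,760 kB

2.76 MB = 2.76 × 10^6 bytes = 2,760,000 bytes
1 kB = 1,000 bytes
2,760,000 / 1,000 = 2,760 kB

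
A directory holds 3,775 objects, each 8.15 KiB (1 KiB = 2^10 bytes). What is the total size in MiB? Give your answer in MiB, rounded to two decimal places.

Total = 3,775 × 8.15 KiB = 30766.25 KiB
= 30766.25 × 1,024 bytes = 31,504,640 bytes
1 MiB = 1,048,576 bytes
31,504,640 / 1,048,576 = 30.05 MiB

30.05 MiB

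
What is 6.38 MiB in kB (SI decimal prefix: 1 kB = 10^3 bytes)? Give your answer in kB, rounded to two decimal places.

6.38 MiB = 6.38 × 2^20 bytes = 6,689,914.88 bytes
1 kB = 1,000 bytes
6,689,914.88 / 1,000 = 6,689.91 kB

6,689.91 kB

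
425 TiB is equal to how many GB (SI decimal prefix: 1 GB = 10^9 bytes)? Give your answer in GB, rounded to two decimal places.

425 TiB × 1,099,511,627,776 bytes/TiB = 467,292,441,804,800 bytes
1 GB = 10^9 bytes = 1,000,000,000 bytes
467,292,441,804,800 / 1,000,000,000 = 467,292.44 GB

467,292.44 GB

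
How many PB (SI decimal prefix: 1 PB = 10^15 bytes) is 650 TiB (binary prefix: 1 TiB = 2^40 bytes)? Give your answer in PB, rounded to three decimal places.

0.715 PB

650 TiB = 650 × 2^40 bytes = 714,682,558,054,400 bytes
1 PB = 1,000,000,000,000,000 bytes
714,682,558,054,400 / 1,000,000,000,000,000 = 0.715 PB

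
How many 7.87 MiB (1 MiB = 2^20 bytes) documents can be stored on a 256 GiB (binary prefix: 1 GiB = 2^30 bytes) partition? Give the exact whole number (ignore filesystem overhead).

Capacity: 256 GiB = 274,877,906,944 bytes
Per item: 7.87 MiB = 8,252,293.12 bytes
⌊274,877,906,944 / 8,252,293.12⌋ = 33,309

33,309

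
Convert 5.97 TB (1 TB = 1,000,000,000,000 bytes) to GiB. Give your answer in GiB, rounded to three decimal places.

5.97 TB × 1,000,000,000,000 bytes/TB = 5,970,000,000,000 bytes
1 GiB = 1,073,741,824 bytes
5,970,000,000,000 / 1,073,741,824 = 5,559.996 GiB

5,559.996 GiB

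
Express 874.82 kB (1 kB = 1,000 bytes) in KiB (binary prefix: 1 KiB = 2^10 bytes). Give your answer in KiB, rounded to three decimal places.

874.82 kB = 874.82 × 10^3 bytes = 874,820 bytes
1 KiB = 2^10 bytes = 1,024 bytes
874,820 / 1,024 = 854.316 KiB

854.316 KiB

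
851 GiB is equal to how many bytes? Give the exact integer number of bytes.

913,754,292,224 bytes

851 × 1,073,741,824 = 913,754,292,224 bytes  (1 GiB = 2^30 bytes)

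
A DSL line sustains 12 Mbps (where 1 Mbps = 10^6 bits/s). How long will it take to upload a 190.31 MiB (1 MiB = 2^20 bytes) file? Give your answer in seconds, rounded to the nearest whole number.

133 seconds

190.31 MiB = 199,554,498.56 bytes = 1,596,435,988.48 bits
12 Mbps = 12,000,000 bits/s
time = 1,596,435,988.48 / 12,000,000 = 133 s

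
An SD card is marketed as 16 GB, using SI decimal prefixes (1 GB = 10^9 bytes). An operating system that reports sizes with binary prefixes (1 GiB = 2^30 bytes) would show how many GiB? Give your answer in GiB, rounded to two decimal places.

16 GB = 16 × 10^9 bytes = 16,000,000,000 bytes
1 GiB = 2^30 bytes = 1,073,741,824 bytes
16,000,000,000 / 1,073,741,824 = 14.90 GiB

14.90 GiB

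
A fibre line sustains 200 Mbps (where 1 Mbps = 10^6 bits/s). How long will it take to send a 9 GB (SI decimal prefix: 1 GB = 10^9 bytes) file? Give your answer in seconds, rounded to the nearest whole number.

360 seconds

9 GB = 9,000,000,000 bytes = 72,000,000,000 bits
200 Mbps = 200,000,000 bits/s
time = 72,000,000,000 / 200,000,000 = 360 s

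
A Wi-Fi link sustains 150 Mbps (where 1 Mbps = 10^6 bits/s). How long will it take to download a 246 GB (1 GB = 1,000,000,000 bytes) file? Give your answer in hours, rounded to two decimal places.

246 GB = 246,000,000,000 bytes = 1,968,000,000,000 bits
150 Mbps = 150,000,000 bits/s
time = 1,968,000,000,000 / 150,000,000 = 13,120.0000 s
13,120.0000 s / 3600 = 3.64 hours

3.64 hours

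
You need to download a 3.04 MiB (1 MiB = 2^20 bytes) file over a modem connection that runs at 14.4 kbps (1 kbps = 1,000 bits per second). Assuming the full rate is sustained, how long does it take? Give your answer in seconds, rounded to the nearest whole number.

3.04 MiB = 3,187,671.04 bytes = 25,501,368.32 bits
14.4 kbps = 14,400 bits/s
time = 25,501,368.32 / 14,400 = 1,771 s

1,771 seconds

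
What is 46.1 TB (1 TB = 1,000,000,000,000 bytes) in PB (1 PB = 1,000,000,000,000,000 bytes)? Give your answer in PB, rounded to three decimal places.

0.046 PB

46.1 TB = 46.1 × 10^12 bytes = 46,100,000,000,000 bytes
1 PB = 10^15 bytes = 1,000,000,000,000,000 bytes
46,100,000,000,000 / 1,000,000,000,000,000 = 0.046 PB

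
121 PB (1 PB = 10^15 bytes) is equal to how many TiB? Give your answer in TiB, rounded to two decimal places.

121 PB = 121 × 10^15 bytes = 121,000,000,000,000,000 bytes
1 TiB = 2^40 bytes = 1,099,511,627,776 bytes
121,000,000,000,000,000 / 1,099,511,627,776 = 110,048.86 TiB

110,048.86 TiB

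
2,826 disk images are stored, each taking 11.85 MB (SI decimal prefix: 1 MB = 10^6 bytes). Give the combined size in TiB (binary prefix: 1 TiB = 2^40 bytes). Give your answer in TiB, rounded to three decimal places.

Total = 2,826 × 11.85 MB = 33488.1 MB
= 33488.1 × 1,000,000 bytes = 33,488,100,000 bytes
1 TiB = 1,099,511,627,776 bytes
33,488,100,000 / 1,099,511,627,776 = 0.030 TiB

0.030 TiB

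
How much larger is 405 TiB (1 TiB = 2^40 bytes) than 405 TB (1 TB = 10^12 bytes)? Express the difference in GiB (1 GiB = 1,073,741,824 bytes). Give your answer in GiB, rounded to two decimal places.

405 TiB = 405 × 1,099,511,627,776 = 445,302,209,249,280 bytes
405 TB = 405 × 1,000,000,000,000 = 405,000,000,000,000 bytes
difference = 40,302,209,249,280 bytes
40,302,209,249,280 / 1,073,741,824 = 37,534.36 GiB

37,534.36 GiB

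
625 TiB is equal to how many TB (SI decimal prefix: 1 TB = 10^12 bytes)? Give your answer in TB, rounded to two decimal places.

625 TiB = 625 × 2^40 bytes = 687,194,767,360,000 bytes
1 TB = 10^12 bytes = 1,000,000,000,000 bytes
687,194,767,360,000 / 1,000,000,000,000 = 687.19 TB

687.19 TB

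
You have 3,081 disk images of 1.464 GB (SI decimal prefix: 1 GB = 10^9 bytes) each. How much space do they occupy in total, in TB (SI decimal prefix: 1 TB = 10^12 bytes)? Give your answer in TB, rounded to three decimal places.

4.511 TB

Total = 3,081 × 1.464 GB = 4510.584 GB
= 4510.584 × 1,000,000,000 bytes = 4,510,584,000,000 bytes
1 TB = 1,000,000,000,000 bytes
4,510,584,000,000 / 1,000,000,000,000 = 4.511 TB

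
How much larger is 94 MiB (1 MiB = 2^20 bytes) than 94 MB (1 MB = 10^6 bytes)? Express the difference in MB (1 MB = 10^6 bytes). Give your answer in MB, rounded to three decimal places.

4.566 MB

94 MiB = 94 × 1,048,576 = 98,566,144 bytes
94 MB = 94 × 1,000,000 = 94,000,000 bytes
difference = 4,566,144 bytes
4,566,144 / 1,000,000 = 4.566 MB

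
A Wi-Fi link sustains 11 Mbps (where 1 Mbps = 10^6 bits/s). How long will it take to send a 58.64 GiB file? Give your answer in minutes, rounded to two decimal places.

763.20 minutes

58.64 GiB = 62,964,220,559.36 bytes = 503,713,764,474.88 bits
11 Mbps = 11,000,000 bits/s
time = 503,713,764,474.88 / 11,000,000 = 45,792.160 s
45,792.160 s / 60 = 763.20 minutes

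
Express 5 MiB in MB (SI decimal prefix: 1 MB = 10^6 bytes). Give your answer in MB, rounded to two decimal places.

5.24 MB

5 MiB × 1,048,576 bytes/MiB = 5,242,880 bytes
1 MB = 10^6 bytes = 1,000,000 bytes
5,242,880 / 1,000,000 = 5.24 MB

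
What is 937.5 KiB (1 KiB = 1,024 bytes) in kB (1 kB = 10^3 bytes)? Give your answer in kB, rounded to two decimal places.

937.5 KiB × 1,024 bytes/KiB = 960,000 bytes
1 kB = 1,000 bytes
960,000 / 1,000 = 960.00 kB

960.00 kB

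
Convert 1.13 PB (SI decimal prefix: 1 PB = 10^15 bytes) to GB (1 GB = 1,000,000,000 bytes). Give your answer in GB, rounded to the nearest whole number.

1,130,000 GB

1.13 PB = 1.13 × 10^15 bytes = 1,130,000,000,000,000 bytes
1 GB = 10^9 bytes = 1,000,000,000 bytes
1,130,000,000,000,000 / 1,000,000,000 = 1,130,000 GB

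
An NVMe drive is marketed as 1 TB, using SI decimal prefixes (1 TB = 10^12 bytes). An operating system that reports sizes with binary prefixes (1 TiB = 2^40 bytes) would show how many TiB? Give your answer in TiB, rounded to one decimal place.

0.9 TiB

1 TB × 1,000,000,000,000 bytes/TB = 1,000,000,000,000 bytes
1 TiB = 2^40 bytes = 1,099,511,627,776 bytes
1,000,000,000,000 / 1,099,511,627,776 = 0.9 TiB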